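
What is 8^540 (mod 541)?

8^1 ≡ 8 (mod 541)
8^2 ≡ 8^2 = 64 ≡ 64 (mod 541)
8^4 ≡ 64^2 = 4096 ≡ 309 (mod 541)
8^8 ≡ 309^2 = 95481 ≡ 265 (mod 541)
8^16 ≡ 265^2 = 70225 ≡ 436 (mod 541)
8^32 ≡ 436^2 = 190096 ≡ 205 (mod 541)
8^64 ≡ 205^2 = 42025 ≡ 368 (mod 541)
8^128 ≡ 368^2 = 135424 ≡ 174 (mod 541)
8^256 ≡ 174^2 = 30276 ≡ 521 (mod 541)
8^512 ≡ 521^2 = 271441 ≡ 400 (mod 541)
540 = 512 + 16 + 8 + 4 in binary powers of 2.
So 8^540 ≡ 400 · 436 · 265 · 309 ≡ 1 (mod 541).
Since the result is 1, base 8 gives no evidence that 541 is composite.

1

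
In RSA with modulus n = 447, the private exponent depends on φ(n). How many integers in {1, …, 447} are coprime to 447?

296

Factor: 447 = 3 · 149.
φ(447) = (3−1) · (149−1) = 2 · 148 = 296.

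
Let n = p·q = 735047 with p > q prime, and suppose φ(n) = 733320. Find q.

757

φ(n) = (p−1)(q−1) = n − (p+q) + 1, so p + q = 735047 − 733320 + 1 = 1728.
p and q are the roots of t² − 1728t + 735047 = 0.
Discriminant: 1728² − 4·735047 = 2985984 − 2940188 = 45796; √45796 = 214.
q = (1728 − 214)/2 = 757, p = (1728 + 214)/2 = 971.
Check: 757 · 971 = 735047.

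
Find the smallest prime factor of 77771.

83

77771 is odd.
Digit sum 29, not divisible by 3.
Ends in 1: not divisible by 5.
7: 77771 = 7·11110 + 1
11: 77771 = 11·7070 + 1
13: 77771 = 13·5982 + 5
17: 77771 = 17·4574 + 13
19: 77771 = 19·4093 + 4
23: 77771 = 23·3381 + 8
29: 77771 = 29·2681 + 22
31: 77771 = 31·2508 + 23
37: 77771 = 37·2101 + 34
41: 77771 = 41·1896 + 35
43: 77771 = 43·1808 + 27
47: 77771 = 47·1654 + 33
53: 77771 = 53·1467 + 20
59: 77771 = 59·1318 + 9
61: 77771 = 61·1274 + 57
67: 77771 = 67·1160 + 51
71: 77771 = 71·1095 + 26
73: 77771 = 73·1065 + 26
79: 77771 = 79·984 + 35
83: 77771 = 83·937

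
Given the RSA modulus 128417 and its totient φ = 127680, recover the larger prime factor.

φ(n) = (p−1)(q−1) = n − (p+q) + 1, so p + q = 128417 − 127680 + 1 = 738.
p and q are the roots of t² − 738t + 128417 = 0.
Discriminant: 738² − 4·128417 = 544644 − 513668 = 30976; √30976 = 176.
q = (738 − 176)/2 = 281, p = (738 + 176)/2 = 457.
Check: 281 · 457 = 128417.

457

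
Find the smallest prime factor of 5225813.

71

5225813 is odd.
Digit sum 26, not divisible by 3.
Ends in 3: not divisible by 5.
7: 5225813 = 7·746544 + 5
11: 5225813 = 11·475073 + 10
13: 5225813 = 13·401985 + 8
17: 5225813 = 17·307400 + 13
19: 5225813 = 19·275042 + 15
23: 5225813 = 23·227209 + 6
29: 5225813 = 29·180200 + 13
31: 5225813 = 31·168574 + 19
37: 5225813 = 37·141238 + 7
41: 5225813 = 41·127458 + 35
43: 5225813 = 43·121530 + 23
47: 5225813 = 47·111187 + 24
53: 5225813 = 53·98600 + 13
59: 5225813 = 59·88573 + 6
61: 5225813 = 61·85669 + 4
67: 5225813 = 67·77997 + 14
71: 5225813 = 71·73603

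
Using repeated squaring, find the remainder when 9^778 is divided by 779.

9^1 ≡ 9 (mod 779)
9^2 ≡ 9^2 = 81 ≡ 81 (mod 779)
9^4 ≡ 81^2 = 6561 ≡ 329 (mod 779)
9^8 ≡ 329^2 = 108241 ≡ 739 (mod 779)
9^16 ≡ 739^2 = 546121 ≡ 42 (mod 779)
9^32 ≡ 42^2 = 1764 ≡ 206 (mod 779)
9^64 ≡ 206^2 = 42436 ≡ 370 (mod 779)
9^128 ≡ 370^2 = 136900 ≡ 575 (mod 779)
9^256 ≡ 575^2 = 330625 ≡ 329 (mod 779)
9^512 ≡ 329^2 = 108241 ≡ 739 (mod 779)
778 = 512 + 256 + 8 + 2 in binary powers of 2.
So 9^778 ≡ 739 · 329 · 739 · 81 ≡ 614 (mod 779).
Since 614 ≠ 1, base 9 is a Fermat witness: 779 is composite.

614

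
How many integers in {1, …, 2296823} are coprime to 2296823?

Factor: 2296823 = 89 · 131 · 197.
φ(2296823) = (89−1) · (131−1) · (197−1) = 88 · 130 · 196 = 2242240.

2242240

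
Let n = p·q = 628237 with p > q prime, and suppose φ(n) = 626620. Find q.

647

φ(n) = (p−1)(q−1) = n − (p+q) + 1, so p + q = 628237 − 626620 + 1 = 1618.
p and q are the roots of t² − 1618t + 628237 = 0.
Discriminant: 1618² − 4·628237 = 2617924 − 2512948 = 104976; √104976 = 324.
q = (1618 − 324)/2 = 647, p = (1618 + 324)/2 = 971.
Check: 647 · 971 = 628237.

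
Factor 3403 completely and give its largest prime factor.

83

3403 = 41 · 83
83 is prime.
So 3403 = 41 · 83; the largest prime factor is 83.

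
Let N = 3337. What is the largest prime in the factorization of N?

3337 = 47 · 71
71 is prime.
So 3337 = 47 · 71; the largest prime factor is 71.

71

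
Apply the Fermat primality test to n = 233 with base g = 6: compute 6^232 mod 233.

6^1 ≡ 6 (mod 233)
6^2 ≡ 6^2 = 36 ≡ 36 (mod 233)
6^4 ≡ 36^2 = 1296 ≡ 131 (mod 233)
6^8 ≡ 131^2 = 17161 ≡ 152 (mod 233)
6^16 ≡ 152^2 = 23104 ≡ 37 (mod 233)
6^32 ≡ 37^2 = 1369 ≡ 204 (mod 233)
6^64 ≡ 204^2 = 41616 ≡ 142 (mod 233)
6^128 ≡ 142^2 = 20164 ≡ 126 (mod 233)
232 = 128 + 64 + 32 + 8 in binary powers of 2.
So 6^232 ≡ 126 · 142 · 204 · 152 ≡ 1 (mod 233).
Since the result is 1, base 6 gives no evidence that 233 is composite.

1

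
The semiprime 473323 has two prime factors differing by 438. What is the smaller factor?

Since p = q + 438, we have 473323 = q(q + 438), so q² + 438q − 473323 = 0.
Discriminant: 438² + 4·473323 = 191844 + 1893292 = 2085136; √2085136 = 1444.
q = (−438 + 1444)/2 = 503, and p = q + 438 = 941.
Check: 503 · 941 = 473323.

503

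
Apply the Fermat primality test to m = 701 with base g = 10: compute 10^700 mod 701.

10^1 ≡ 10 (mod 701)
10^2 ≡ 10^2 = 100 ≡ 100 (mod 701)
10^4 ≡ 100^2 = 10000 ≡ 186 (mod 701)
10^8 ≡ 186^2 = 34596 ≡ 247 (mod 701)
10^16 ≡ 247^2 = 61009 ≡ 22 (mod 701)
10^32 ≡ 22^2 = 484 ≡ 484 (mod 701)
10^64 ≡ 484^2 = 234256 ≡ 122 (mod 701)
10^128 ≡ 122^2 = 14884 ≡ 163 (mod 701)
10^256 ≡ 163^2 = 26569 ≡ 632 (mod 701)
10^512 ≡ 632^2 = 399424 ≡ 555 (mod 701)
700 = 512 + 128 + 32 + 16 + 8 + 4 in binary powers of 2.
So 10^700 ≡ 555 · 163 · 484 · 22 · 247 · 186 ≡ 1 (mod 701).
Since the result is 1, base 10 gives no evidence that 701 is composite.

1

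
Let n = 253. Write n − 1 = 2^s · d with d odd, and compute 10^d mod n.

21

253 − 1 = 252 = 2^2 · 63, so d = 63.
10^1 ≡ 10 (mod 253)
10^2 ≡ 10^2 = 100 ≡ 100 (mod 253)
10^4 ≡ 100^2 = 10000 ≡ 133 (mod 253)
10^8 ≡ 133^2 = 17689 ≡ 232 (mod 253)
10^16 ≡ 232^2 = 53824 ≡ 188 (mod 253)
10^32 ≡ 188^2 = 35344 ≡ 177 (mod 253)
63 = 32 + 16 + 8 + 4 + 2 + 1 in binary powers of 2.
So 10^63 ≡ 177 · 188 · 232 · 133 · 100 · 10 ≡ 21 (mod 253).
Squaring chain: 21 → 188; never reaches −1, so base 10 is a Miller–Rabin witness that 253 is composite.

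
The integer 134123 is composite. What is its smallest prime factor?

134123 is odd.
Digit sum 14, not divisible by 3.
Ends in 3: not divisible by 5.
7: 134123 = 7·19160 + 3
11: 134123 = 11·12193

11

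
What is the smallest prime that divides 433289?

29

433289 is odd.
Digit sum 29, not divisible by 3.
Ends in 9: not divisible by 5.
7: 433289 = 7·61898 + 3
11: 433289 = 11·39389 + 10
13: 433289 = 13·33329 + 12
17: 433289 = 17·25487 + 10
19: 433289 = 19·22804 + 13
23: 433289 = 23·18838 + 15
29: 433289 = 29·14941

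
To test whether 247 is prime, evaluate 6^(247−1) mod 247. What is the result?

64

6^1 ≡ 6 (mod 247)
6^2 ≡ 6^2 = 36 ≡ 36 (mod 247)
6^4 ≡ 36^2 = 1296 ≡ 61 (mod 247)
6^8 ≡ 61^2 = 3721 ≡ 16 (mod 247)
6^16 ≡ 16^2 = 256 ≡ 9 (mod 247)
6^32 ≡ 9^2 = 81 ≡ 81 (mod 247)
6^64 ≡ 81^2 = 6561 ≡ 139 (mod 247)
6^128 ≡ 139^2 = 19321 ≡ 55 (mod 247)
246 = 128 + 64 + 32 + 16 + 4 + 2 in binary powers of 2.
So 6^246 ≡ 55 · 139 · 81 · 9 · 61 · 36 ≡ 64 (mod 247).
Since 64 ≠ 1, base 6 is a Fermat witness: 247 is composite.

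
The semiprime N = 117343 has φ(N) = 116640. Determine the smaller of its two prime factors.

271

φ(n) = (p−1)(q−1) = n − (p+q) + 1, so p + q = 117343 − 116640 + 1 = 704.
p and q are the roots of t² − 704t + 117343 = 0.
Discriminant: 704² − 4·117343 = 495616 − 469372 = 26244; √26244 = 162.
q = (704 − 162)/2 = 271, p = (704 + 162)/2 = 433.
Check: 271 · 433 = 117343.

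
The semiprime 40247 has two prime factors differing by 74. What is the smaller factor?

167

Since p = q + 74, we have 40247 = q(q + 74), so q² + 74q − 40247 = 0.
Discriminant: 74² + 4·40247 = 5476 + 160988 = 166464; √166464 = 408.
q = (−74 + 408)/2 = 167, and p = q + 74 = 241.
Check: 167 · 241 = 40247.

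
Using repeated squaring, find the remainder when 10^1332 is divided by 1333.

686

10^1 ≡ 10 (mod 1333)
10^2 ≡ 10^2 = 100 ≡ 100 (mod 1333)
10^4 ≡ 100^2 = 10000 ≡ 669 (mod 1333)
10^8 ≡ 669^2 = 447561 ≡ 1006 (mod 1333)
10^16 ≡ 1006^2 = 1012036 ≡ 289 (mod 1333)
10^32 ≡ 289^2 = 83521 ≡ 875 (mod 1333)
10^64 ≡ 875^2 = 765625 ≡ 483 (mod 1333)
10^128 ≡ 483^2 = 233289 ≡ 14 (mod 1333)
10^256 ≡ 14^2 = 196 ≡ 196 (mod 1333)
10^512 ≡ 196^2 = 38416 ≡ 1092 (mod 1333)
10^1024 ≡ 1092^2 = 1192464 ≡ 762 (mod 1333)
1332 = 1024 + 256 + 32 + 16 + 4 in binary powers of 2.
So 10^1332 ≡ 762 · 196 · 875 · 289 · 669 ≡ 686 (mod 1333).
Since 686 ≠ 1, base 10 is a Fermat witness: 1333 is composite.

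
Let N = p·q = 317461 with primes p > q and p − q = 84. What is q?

Since p = q + 84, we have 317461 = q(q + 84), so q² + 84q − 317461 = 0.
Discriminant: 84² + 4·317461 = 7056 + 1269844 = 1276900; √1276900 = 1130.
q = (−84 + 1130)/2 = 523, and p = q + 84 = 607.
Check: 523 · 607 = 317461.

523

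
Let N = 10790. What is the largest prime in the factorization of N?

10790 = 2 · 5395
5395 = 5 · 1079
1079 = 13 · 83
83 is prime.
So 10790 = 2 · 5 · 13 · 83; the largest prime factor is 83.

83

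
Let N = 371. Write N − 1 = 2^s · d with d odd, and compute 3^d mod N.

371 − 1 = 370 = 2^1 · 185, so d = 185.
3^1 ≡ 3 (mod 371)
3^2 ≡ 3^2 = 9 ≡ 9 (mod 371)
3^4 ≡ 9^2 = 81 ≡ 81 (mod 371)
3^8 ≡ 81^2 = 6561 ≡ 254 (mod 371)
3^16 ≡ 254^2 = 64516 ≡ 333 (mod 371)
3^32 ≡ 333^2 = 110889 ≡ 331 (mod 371)
3^64 ≡ 331^2 = 109561 ≡ 116 (mod 371)
3^128 ≡ 116^2 = 13456 ≡ 100 (mod 371)
185 = 128 + 32 + 16 + 8 + 1 in binary powers of 2.
So 3^185 ≡ 100 · 331 · 333 · 254 · 3 ≡ 26 (mod 371).
Squaring chain: 26; never reaches −1, so base 3 is a Miller–Rabin witness that 371 is composite.

26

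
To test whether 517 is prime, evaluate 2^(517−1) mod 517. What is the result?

2^1 ≡ 2 (mod 517)
2^2 ≡ 2^2 = 4 ≡ 4 (mod 517)
2^4 ≡ 4^2 = 16 ≡ 16 (mod 517)
2^8 ≡ 16^2 = 256 ≡ 256 (mod 517)
2^16 ≡ 256^2 = 65536 ≡ 394 (mod 517)
2^32 ≡ 394^2 = 155236 ≡ 136 (mod 517)
2^64 ≡ 136^2 = 18496 ≡ 401 (mod 517)
2^128 ≡ 401^2 = 160801 ≡ 14 (mod 517)
2^256 ≡ 14^2 = 196 ≡ 196 (mod 517)
2^512 ≡ 196^2 = 38416 ≡ 158 (mod 517)
516 = 512 + 4 in binary powers of 2.
So 2^516 ≡ 158 · 16 ≡ 460 (mod 517).
Since 460 ≠ 1, base 2 is a Fermat witness: 517 is composite.

460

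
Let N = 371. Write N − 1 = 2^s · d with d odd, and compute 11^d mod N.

324

371 − 1 = 370 = 2^1 · 185, so d = 185.
11^1 ≡ 11 (mod 371)
11^2 ≡ 11^2 = 121 ≡ 121 (mod 371)
11^4 ≡ 121^2 = 14641 ≡ 172 (mod 371)
11^8 ≡ 172^2 = 29584 ≡ 275 (mod 371)
11^16 ≡ 275^2 = 75625 ≡ 312 (mod 371)
11^32 ≡ 312^2 = 97344 ≡ 142 (mod 371)
11^64 ≡ 142^2 = 20164 ≡ 130 (mod 371)
11^128 ≡ 130^2 = 16900 ≡ 205 (mod 371)
185 = 128 + 32 + 16 + 8 + 1 in binary powers of 2.
So 11^185 ≡ 205 · 142 · 312 · 275 · 11 ≡ 324 (mod 371).
Squaring chain: 324; never reaches −1, so base 11 is a Miller–Rabin witness that 371 is composite.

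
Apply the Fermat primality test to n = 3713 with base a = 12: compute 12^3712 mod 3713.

12^1 ≡ 12 (mod 3713)
12^2 ≡ 12^2 = 144 ≡ 144 (mod 3713)
12^4 ≡ 144^2 = 20736 ≡ 2171 (mod 3713)
12^8 ≡ 2171^2 = 4713241 ≡ 1444 (mod 3713)
12^16 ≡ 1444^2 = 2085136 ≡ 2143 (mod 3713)
12^32 ≡ 2143^2 = 4592449 ≡ 3181 (mod 3713)
12^64 ≡ 3181^2 = 10118761 ≡ 836 (mod 3713)
12^128 ≡ 836^2 = 698896 ≡ 852 (mod 3713)
12^256 ≡ 852^2 = 725904 ≡ 1869 (mod 3713)
12^512 ≡ 1869^2 = 3493161 ≡ 2941 (mod 3713)
12^1024 ≡ 2941^2 = 8649481 ≡ 1904 (mod 3713)
12^2048 ≡ 1904^2 = 3625216 ≡ 1328 (mod 3713)
3712 = 2048 + 1024 + 512 + 128 in binary powers of 2.
So 12^3712 ≡ 1328 · 1904 · 2941 · 852 ≡ 3698 (mod 3713).
Since 3698 ≠ 1, base 12 is a Fermat witness: 3713 is composite.

3698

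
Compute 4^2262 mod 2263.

1597

4^1 ≡ 4 (mod 2263)
4^2 ≡ 4^2 = 16 ≡ 16 (mod 2263)
4^4 ≡ 16^2 = 256 ≡ 256 (mod 2263)
4^8 ≡ 256^2 = 65536 ≡ 2172 (mod 2263)
4^16 ≡ 2172^2 = 4717584 ≡ 1492 (mod 2263)
4^32 ≡ 1492^2 = 2226064 ≡ 1535 (mod 2263)
4^64 ≡ 1535^2 = 2356225 ≡ 442 (mod 2263)
4^128 ≡ 442^2 = 195364 ≡ 746 (mod 2263)
4^256 ≡ 746^2 = 556516 ≡ 2081 (mod 2263)
4^512 ≡ 2081^2 = 4330561 ≡ 1442 (mod 2263)
4^1024 ≡ 1442^2 = 2079364 ≡ 1930 (mod 2263)
4^2048 ≡ 1930^2 = 3724900 ≡ 2 (mod 2263)
2262 = 2048 + 128 + 64 + 16 + 4 + 2 in binary powers of 2.
So 4^2262 ≡ 2 · 746 · 442 · 1492 · 256 · 16 ≡ 1597 (mod 2263).
Since 1597 ≠ 1, base 4 is a Fermat witness: 2263 is composite.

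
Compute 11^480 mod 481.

11^1 ≡ 11 (mod 481)
11^2 ≡ 11^2 = 121 ≡ 121 (mod 481)
11^4 ≡ 121^2 = 14641 ≡ 211 (mod 481)
11^8 ≡ 211^2 = 44521 ≡ 269 (mod 481)
11^16 ≡ 269^2 = 72361 ≡ 211 (mod 481)
11^32 ≡ 211^2 = 44521 ≡ 269 (mod 481)
11^64 ≡ 269^2 = 72361 ≡ 211 (mod 481)
11^128 ≡ 211^2 = 44521 ≡ 269 (mod 481)
11^256 ≡ 269^2 = 72361 ≡ 211 (mod 481)
480 = 256 + 128 + 64 + 32 in binary powers of 2.
So 11^480 ≡ 211 · 269 · 211 · 269 ≡ 1 (mod 481).
Since the result is 1, base 11 gives no evidence that 481 is composite.

1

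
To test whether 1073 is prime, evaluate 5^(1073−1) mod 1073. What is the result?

488

5^1 ≡ 5 (mod 1073)
5^2 ≡ 5^2 = 25 ≡ 25 (mod 1073)
5^4 ≡ 25^2 = 625 ≡ 625 (mod 1073)
5^8 ≡ 625^2 = 390625 ≡ 53 (mod 1073)
5^16 ≡ 53^2 = 2809 ≡ 663 (mod 1073)
5^32 ≡ 663^2 = 439569 ≡ 712 (mod 1073)
5^64 ≡ 712^2 = 506944 ≡ 488 (mod 1073)
5^128 ≡ 488^2 = 238144 ≡ 1011 (mod 1073)
5^256 ≡ 1011^2 = 1022121 ≡ 625 (mod 1073)
5^512 ≡ 625^2 = 390625 ≡ 53 (mod 1073)
5^1024 ≡ 53^2 = 2809 ≡ 663 (mod 1073)
1072 = 1024 + 32 + 16 in binary powers of 2.
So 5^1072 ≡ 663 · 712 · 663 ≡ 488 (mod 1073).
Since 488 ≠ 1, base 5 is a Fermat witness: 1073 is composite.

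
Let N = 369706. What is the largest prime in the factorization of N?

369706 = 2 · 184853
184853 = 31 · 5963
5963 = 67 · 89
89 is prime.
So 369706 = 2 · 31 · 67 · 89; the largest prime factor is 89.

89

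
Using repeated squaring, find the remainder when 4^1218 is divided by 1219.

630

4^1 ≡ 4 (mod 1219)
4^2 ≡ 4^2 = 16 ≡ 16 (mod 1219)
4^4 ≡ 16^2 = 256 ≡ 256 (mod 1219)
4^8 ≡ 256^2 = 65536 ≡ 929 (mod 1219)
4^16 ≡ 929^2 = 863041 ≡ 1208 (mod 1219)
4^32 ≡ 1208^2 = 1459264 ≡ 121 (mod 1219)
4^64 ≡ 121^2 = 14641 ≡ 13 (mod 1219)
4^128 ≡ 13^2 = 169 ≡ 169 (mod 1219)
4^256 ≡ 169^2 = 28561 ≡ 524 (mod 1219)
4^512 ≡ 524^2 = 274576 ≡ 301 (mod 1219)
4^1024 ≡ 301^2 = 90601 ≡ 395 (mod 1219)
1218 = 1024 + 128 + 64 + 2 in binary powers of 2.
So 4^1218 ≡ 395 · 169 · 13 · 16 ≡ 630 (mod 1219).
Since 630 ≠ 1, base 4 is a Fermat witness: 1219 is composite.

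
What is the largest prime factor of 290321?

290321 = 41 · 7081
7081 = 73 · 97
97 is prime.
So 290321 = 41 · 73 · 97; the largest prime factor is 97.

97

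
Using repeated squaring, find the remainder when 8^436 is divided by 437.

8^1 ≡ 8 (mod 437)
8^2 ≡ 8^2 = 64 ≡ 64 (mod 437)
8^4 ≡ 64^2 = 4096 ≡ 163 (mod 437)
8^8 ≡ 163^2 = 26569 ≡ 349 (mod 437)
8^16 ≡ 349^2 = 121801 ≡ 315 (mod 437)
8^32 ≡ 315^2 = 99225 ≡ 26 (mod 437)
8^64 ≡ 26^2 = 676 ≡ 239 (mod 437)
8^128 ≡ 239^2 = 57121 ≡ 311 (mod 437)
8^256 ≡ 311^2 = 96721 ≡ 144 (mod 437)
436 = 256 + 128 + 32 + 16 + 4 in binary powers of 2.
So 8^436 ≡ 144 · 311 · 26 · 315 · 163 ≡ 334 (mod 437).
Since 334 ≠ 1, base 8 is a Fermat witness: 437 is composite.

334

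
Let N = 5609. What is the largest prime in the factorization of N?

79

5609 = 71 · 79
79 is prime.
So 5609 = 71 · 79; the largest prime factor is 79.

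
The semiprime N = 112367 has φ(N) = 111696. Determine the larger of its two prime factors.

φ(n) = (p−1)(q−1) = n − (p+q) + 1, so p + q = 112367 − 111696 + 1 = 672.
p and q are the roots of t² − 672t + 112367 = 0.
Discriminant: 672² − 4·112367 = 451584 − 449468 = 2116; √2116 = 46.
q = (672 − 46)/2 = 313, p = (672 + 46)/2 = 359.
Check: 313 · 359 = 112367.

359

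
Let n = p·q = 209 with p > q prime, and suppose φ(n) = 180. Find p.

19

φ(n) = (p−1)(q−1) = n − (p+q) + 1, so p + q = 209 − 180 + 1 = 30.
p and q are the roots of t² − 30t + 209 = 0.
Discriminant: 30² − 4·209 = 900 − 836 = 64; √64 = 8.
q = (30 − 8)/2 = 11, p = (30 + 8)/2 = 19.
Check: 11 · 19 = 209.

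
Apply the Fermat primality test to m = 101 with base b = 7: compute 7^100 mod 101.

7^1 ≡ 7 (mod 101)
7^2 ≡ 7^2 = 49 ≡ 49 (mod 101)
7^4 ≡ 49^2 = 2401 ≡ 78 (mod 101)
7^8 ≡ 78^2 = 6084 ≡ 24 (mod 101)
7^16 ≡ 24^2 = 576 ≡ 71 (mod 101)
7^32 ≡ 71^2 = 5041 ≡ 92 (mod 101)
7^64 ≡ 92^2 = 8464 ≡ 81 (mod 101)
100 = 64 + 32 + 4 in binary powers of 2.
So 7^100 ≡ 81 · 92 · 78 ≡ 1 (mod 101).
Since the result is 1, base 7 gives no evidence that 101 is composite.

1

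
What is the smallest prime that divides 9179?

67

9179 is odd.
Digit sum 26, not divisible by 3.
Ends in 9: not divisible by 5.
7: 9179 = 7·1311 + 2
11: 9179 = 11·834 + 5
13: 9179 = 13·706 + 1
17: 9179 = 17·539 + 16
19: 9179 = 19·483 + 2
23: 9179 = 23·399 + 2
29: 9179 = 29·316 + 15
31: 9179 = 31·296 + 3
37: 9179 = 37·248 + 3
41: 9179 = 41·223 + 36
43: 9179 = 43·213 + 20
47: 9179 = 47·195 + 14
53: 9179 = 53·173 + 10
59: 9179 = 59·155 + 34
61: 9179 = 61·150 + 29
67: 9179 = 67·137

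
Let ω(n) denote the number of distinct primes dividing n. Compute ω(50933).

50933 = 31^2 · 53
50933 = 31^2 · 53, which has 2 distinct prime factors.

2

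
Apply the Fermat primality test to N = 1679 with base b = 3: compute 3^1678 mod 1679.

430

3^1 ≡ 3 (mod 1679)
3^2 ≡ 3^2 = 9 ≡ 9 (mod 1679)
3^4 ≡ 9^2 = 81 ≡ 81 (mod 1679)
3^8 ≡ 81^2 = 6561 ≡ 1524 (mod 1679)
3^16 ≡ 1524^2 = 2322576 ≡ 519 (mod 1679)
3^32 ≡ 519^2 = 269361 ≡ 721 (mod 1679)
3^64 ≡ 721^2 = 519841 ≡ 1030 (mod 1679)
3^128 ≡ 1030^2 = 1060900 ≡ 1451 (mod 1679)
3^256 ≡ 1451^2 = 2105401 ≡ 1614 (mod 1679)
3^512 ≡ 1614^2 = 2604996 ≡ 867 (mod 1679)
3^1024 ≡ 867^2 = 751689 ≡ 1176 (mod 1679)
1678 = 1024 + 512 + 128 + 8 + 4 + 2 in binary powers of 2.
So 3^1678 ≡ 1176 · 867 · 1451 · 1524 · 81 · 9 ≡ 430 (mod 1679).
Since 430 ≠ 1, base 3 is a Fermat witness: 1679 is composite.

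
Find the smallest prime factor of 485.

5

485 is odd.
Digit sum 17, not divisible by 3.
Ends in 5: divisible by 5.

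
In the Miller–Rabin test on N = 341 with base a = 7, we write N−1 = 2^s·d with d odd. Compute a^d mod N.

341 − 1 = 340 = 2^2 · 85, so d = 85.
7^1 ≡ 7 (mod 341)
7^2 ≡ 7^2 = 49 ≡ 49 (mod 341)
7^4 ≡ 49^2 = 2401 ≡ 14 (mod 341)
7^8 ≡ 14^2 = 196 ≡ 196 (mod 341)
7^16 ≡ 196^2 = 38416 ≡ 224 (mod 341)
7^32 ≡ 224^2 = 50176 ≡ 49 (mod 341)
7^64 ≡ 49^2 = 2401 ≡ 14 (mod 341)
85 = 64 + 16 + 4 + 1 in binary powers of 2.
So 7^85 ≡ 14 · 224 · 14 · 7 ≡ 87 (mod 341).
Squaring chain: 87 → 67; never reaches −1, so base 7 is a Miller–Rabin witness that 341 is composite.

87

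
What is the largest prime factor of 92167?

53

92167 = 37 · 2491
2491 = 47 · 53
53 is prime.
So 92167 = 37 · 47 · 53; the largest prime factor is 53.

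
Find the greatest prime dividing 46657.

97

46657 = 13 · 3589
3589 = 37 · 97
97 is prime.
So 46657 = 13 · 37 · 97; the largest prime factor is 97.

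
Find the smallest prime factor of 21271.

89

21271 is odd.
Digit sum 13, not divisible by 3.
Ends in 1: not divisible by 5.
7: 21271 = 7·3038 + 5
11: 21271 = 11·1933 + 8
13: 21271 = 13·1636 + 3
17: 21271 = 17·1251 + 4
19: 21271 = 19·1119 + 10
23: 21271 = 23·924 + 19
29: 21271 = 29·733 + 14
31: 21271 = 31·686 + 5
37: 21271 = 37·574 + 33
41: 21271 = 41·518 + 33
43: 21271 = 43·494 + 29
47: 21271 = 47·452 + 27
53: 21271 = 53·401 + 18
59: 21271 = 59·360 + 31
61: 21271 = 61·348 + 43
67: 21271 = 67·317 + 32
71: 21271 = 71·299 + 42
73: 21271 = 73·291 + 28
79: 21271 = 79·269 + 20
83: 21271 = 83·256 + 23
89: 21271 = 89·239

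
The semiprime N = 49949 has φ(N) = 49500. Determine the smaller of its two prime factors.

199

φ(n) = (p−1)(q−1) = n − (p+q) + 1, so p + q = 49949 − 49500 + 1 = 450.
p and q are the roots of t² − 450t + 49949 = 0.
Discriminant: 450² − 4·49949 = 202500 − 199796 = 2704; √2704 = 52.
q = (450 − 52)/2 = 199, p = (450 + 52)/2 = 251.
Check: 199 · 251 = 49949.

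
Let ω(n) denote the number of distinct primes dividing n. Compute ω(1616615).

6

1616615 = 5 · 323323
323323 = 7 · 46189
46189 = 11 · 4199
4199 = 13 · 323
323 = 17 · 19
1616615 = 5 · 7 · 11 · 13 · 17 · 19, which has 6 distinct prime factors.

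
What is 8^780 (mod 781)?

375

8^1 ≡ 8 (mod 781)
8^2 ≡ 8^2 = 64 ≡ 64 (mod 781)
8^4 ≡ 64^2 = 4096 ≡ 191 (mod 781)
8^8 ≡ 191^2 = 36481 ≡ 555 (mod 781)
8^16 ≡ 555^2 = 308025 ≡ 311 (mod 781)
8^32 ≡ 311^2 = 96721 ≡ 658 (mod 781)
8^64 ≡ 658^2 = 432964 ≡ 290 (mod 781)
8^128 ≡ 290^2 = 84100 ≡ 533 (mod 781)
8^256 ≡ 533^2 = 284089 ≡ 586 (mod 781)
8^512 ≡ 586^2 = 343396 ≡ 537 (mod 781)
780 = 512 + 256 + 8 + 4 in binary powers of 2.
So 8^780 ≡ 537 · 586 · 555 · 191 ≡ 375 (mod 781).
Since 375 ≠ 1, base 8 is a Fermat witness: 781 is composite.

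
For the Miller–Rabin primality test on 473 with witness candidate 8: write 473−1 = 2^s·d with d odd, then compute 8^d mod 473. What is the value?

473 − 1 = 472 = 2^3 · 59, so d = 59.
8^1 ≡ 8 (mod 473)
8^2 ≡ 8^2 = 64 ≡ 64 (mod 473)
8^4 ≡ 64^2 = 4096 ≡ 312 (mod 473)
8^8 ≡ 312^2 = 97344 ≡ 379 (mod 473)
8^16 ≡ 379^2 = 143641 ≡ 322 (mod 473)
8^32 ≡ 322^2 = 103684 ≡ 97 (mod 473)
59 = 32 + 16 + 8 + 2 + 1 in binary powers of 2.
So 8^59 ≡ 97 · 322 · 379 · 64 · 8 ≡ 469 (mod 473).
Squaring chain: 469 → 16 → 256; never reaches −1, so base 8 is a Miller–Rabin witness that 473 is composite.

469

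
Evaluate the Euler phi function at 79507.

77658

Factor: 79507 = 43^3.
φ(79507) = 43^2·(43−1) = 77658.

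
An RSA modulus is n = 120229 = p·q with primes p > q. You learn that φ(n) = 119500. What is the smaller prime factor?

φ(n) = (p−1)(q−1) = n − (p+q) + 1, so p + q = 120229 − 119500 + 1 = 730.
p and q are the roots of t² − 730t + 120229 = 0.
Discriminant: 730² − 4·120229 = 532900 − 480916 = 51984; √51984 = 228.
q = (730 − 228)/2 = 251, p = (730 + 228)/2 = 479.
Check: 251 · 479 = 120229.

251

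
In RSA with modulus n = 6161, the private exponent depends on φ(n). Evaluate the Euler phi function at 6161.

6000

Factor: 6161 = 61 · 101.
φ(6161) = (61−1) · (101−1) = 60 · 100 = 6000.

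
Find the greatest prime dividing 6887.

6887 = 71 · 97
97 is prime.
So 6887 = 71 · 97; the largest prime factor is 97.

97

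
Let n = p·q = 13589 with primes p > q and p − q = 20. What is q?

Since p = q + 20, we have 13589 = q(q + 20), so q² + 20q − 13589 = 0.
Discriminant: 20² + 4·13589 = 400 + 54356 = 54756; √54756 = 234.
q = (−20 + 234)/2 = 107, and p = q + 20 = 127.
Check: 107 · 127 = 13589.

107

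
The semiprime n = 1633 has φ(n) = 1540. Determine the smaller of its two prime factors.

φ(n) = (p−1)(q−1) = n − (p+q) + 1, so p + q = 1633 − 1540 + 1 = 94.
p and q are the roots of t² − 94t + 1633 = 0.
Discriminant: 94² − 4·1633 = 8836 − 6532 = 2304; √2304 = 48.
q = (94 − 48)/2 = 23, p = (94 + 48)/2 = 71.
Check: 23 · 71 = 1633.

23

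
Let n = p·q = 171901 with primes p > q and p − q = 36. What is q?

Since p = q + 36, we have 171901 = q(q + 36), so q² + 36q − 171901 = 0.
Discriminant: 36² + 4·171901 = 1296 + 687604 = 688900; √688900 = 830.
q = (−36 + 830)/2 = 397, and p = q + 36 = 433.
Check: 397 · 433 = 171901.

397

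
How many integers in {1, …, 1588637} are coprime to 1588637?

Factor: 1588637 = 67 · 131 · 181.
φ(1588637) = (67−1) · (131−1) · (181−1) = 66 · 130 · 180 = 1544400.

1544400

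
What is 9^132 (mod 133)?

106

9^1 ≡ 9 (mod 133)
9^2 ≡ 9^2 = 81 ≡ 81 (mod 133)
9^4 ≡ 81^2 = 6561 ≡ 44 (mod 133)
9^8 ≡ 44^2 = 1936 ≡ 74 (mod 133)
9^16 ≡ 74^2 = 5476 ≡ 23 (mod 133)
9^32 ≡ 23^2 = 529 ≡ 130 (mod 133)
9^64 ≡ 130^2 = 16900 ≡ 9 (mod 133)
9^128 ≡ 9^2 = 81 ≡ 81 (mod 133)
132 = 128 + 4 in binary powers of 2.
So 9^132 ≡ 81 · 44 ≡ 106 (mod 133).
Since 106 ≠ 1, base 9 is a Fermat witness: 133 is composite.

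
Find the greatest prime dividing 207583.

207583 = 41 · 5063
5063 = 61 · 83
83 is prime.
So 207583 = 41 · 61 · 83; the largest prime factor is 83.

83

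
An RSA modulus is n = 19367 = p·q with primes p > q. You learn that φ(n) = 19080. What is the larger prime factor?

181

φ(n) = (p−1)(q−1) = n − (p+q) + 1, so p + q = 19367 − 19080 + 1 = 288.
p and q are the roots of t² − 288t + 19367 = 0.
Discriminant: 288² − 4·19367 = 82944 − 77468 = 5476; √5476 = 74.
q = (288 − 74)/2 = 107, p = (288 + 74)/2 = 181.
Check: 107 · 181 = 19367.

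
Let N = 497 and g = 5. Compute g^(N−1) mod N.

5^1 ≡ 5 (mod 497)
5^2 ≡ 5^2 = 25 ≡ 25 (mod 497)
5^4 ≡ 25^2 = 625 ≡ 128 (mod 497)
5^8 ≡ 128^2 = 16384 ≡ 480 (mod 497)
5^16 ≡ 480^2 = 230400 ≡ 289 (mod 497)
5^32 ≡ 289^2 = 83521 ≡ 25 (mod 497)
5^64 ≡ 25^2 = 625 ≡ 128 (mod 497)
5^128 ≡ 128^2 = 16384 ≡ 480 (mod 497)
5^256 ≡ 480^2 = 230400 ≡ 289 (mod 497)
496 = 256 + 128 + 64 + 32 + 16 in binary powers of 2.
So 5^496 ≡ 289 · 480 · 128 · 25 · 289 ≡ 289 (mod 497).
Since 289 ≠ 1, base 5 is a Fermat witness: 497 is composite.

289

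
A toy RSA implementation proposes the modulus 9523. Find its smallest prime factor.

9523 is odd.
Digit sum 19, not divisible by 3.
Ends in 3: not divisible by 5.
7: 9523 = 7·1360 + 3
11: 9523 = 11·865 + 8
13: 9523 = 13·732 + 7
17: 9523 = 17·560 + 3
19: 9523 = 19·501 + 4
23: 9523 = 23·414 + 1
29: 9523 = 29·328 + 11
31: 9523 = 31·307 + 6
37: 9523 = 37·257 + 14
41: 9523 = 41·232 + 11
43: 9523 = 43·221 + 20
47: 9523 = 47·202 + 29
53: 9523 = 53·179 + 36
59: 9523 = 59·161 + 24
61: 9523 = 61·156 + 7
67: 9523 = 67·142 + 9
71: 9523 = 71·134 + 9
73: 9523 = 73·130 + 33
79: 9523 = 79·120 + 43
83: 9523 = 83·114 + 61
89: 9523 = 89·107

89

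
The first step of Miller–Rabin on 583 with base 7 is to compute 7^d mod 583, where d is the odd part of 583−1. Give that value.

271

583 − 1 = 582 = 2^1 · 291, so d = 291.
7^1 ≡ 7 (mod 583)
7^2 ≡ 7^2 = 49 ≡ 49 (mod 583)
7^4 ≡ 49^2 = 2401 ≡ 69 (mod 583)
7^8 ≡ 69^2 = 4761 ≡ 97 (mod 583)
7^16 ≡ 97^2 = 9409 ≡ 81 (mod 583)
7^32 ≡ 81^2 = 6561 ≡ 148 (mod 583)
7^64 ≡ 148^2 = 21904 ≡ 333 (mod 583)
7^128 ≡ 333^2 = 110889 ≡ 119 (mod 583)
7^256 ≡ 119^2 = 14161 ≡ 169 (mod 583)
291 = 256 + 32 + 2 + 1 in binary powers of 2.
So 7^291 ≡ 169 · 148 · 49 · 7 ≡ 271 (mod 583).
Squaring chain: 271; never reaches −1, so base 7 is a Miller–Rabin witness that 583 is composite.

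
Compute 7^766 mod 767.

186

7^1 ≡ 7 (mod 767)
7^2 ≡ 7^2 = 49 ≡ 49 (mod 767)
7^4 ≡ 49^2 = 2401 ≡ 100 (mod 767)
7^8 ≡ 100^2 = 10000 ≡ 29 (mod 767)
7^16 ≡ 29^2 = 841 ≡ 74 (mod 767)
7^32 ≡ 74^2 = 5476 ≡ 107 (mod 767)
7^64 ≡ 107^2 = 11449 ≡ 711 (mod 767)
7^128 ≡ 711^2 = 505521 ≡ 68 (mod 767)
7^256 ≡ 68^2 = 4624 ≡ 22 (mod 767)
7^512 ≡ 22^2 = 484 ≡ 484 (mod 767)
766 = 512 + 128 + 64 + 32 + 16 + 8 + 4 + 2 in binary powers of 2.
So 7^766 ≡ 484 · 68 · 711 · 107 · 74 · 29 · 100 · 49 ≡ 186 (mod 767).
Since 186 ≠ 1, base 7 is a Fermat witness: 767 is composite.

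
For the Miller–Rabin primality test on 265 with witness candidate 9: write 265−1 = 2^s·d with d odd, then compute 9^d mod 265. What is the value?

249

265 − 1 = 264 = 2^3 · 33, so d = 33.
9^1 ≡ 9 (mod 265)
9^2 ≡ 9^2 = 81 ≡ 81 (mod 265)
9^4 ≡ 81^2 = 6561 ≡ 201 (mod 265)
9^8 ≡ 201^2 = 40401 ≡ 121 (mod 265)
9^16 ≡ 121^2 = 14641 ≡ 66 (mod 265)
9^32 ≡ 66^2 = 4356 ≡ 116 (mod 265)
33 = 32 + 1 in binary powers of 2.
So 9^33 ≡ 116 · 9 ≡ 249 (mod 265).
Squaring chain: 249 → 256 → 81; never reaches −1, so base 9 is a Miller–Rabin witness that 265 is composite.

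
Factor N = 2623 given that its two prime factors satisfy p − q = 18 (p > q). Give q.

Since p = q + 18, we have 2623 = q(q + 18), so q² + 18q − 2623 = 0.
Discriminant: 18² + 4·2623 = 324 + 10492 = 10816; √10816 = 104.
q = (−18 + 104)/2 = 43, and p = q + 18 = 61.
Check: 43 · 61 = 2623.

43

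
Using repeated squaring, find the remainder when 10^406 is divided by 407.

10^1 ≡ 10 (mod 407)
10^2 ≡ 10^2 = 100 ≡ 100 (mod 407)
10^4 ≡ 100^2 = 10000 ≡ 232 (mod 407)
10^8 ≡ 232^2 = 53824 ≡ 100 (mod 407)
10^16 ≡ 100^2 = 10000 ≡ 232 (mod 407)
10^32 ≡ 232^2 = 53824 ≡ 100 (mod 407)
10^64 ≡ 100^2 = 10000 ≡ 232 (mod 407)
10^128 ≡ 232^2 = 53824 ≡ 100 (mod 407)
10^256 ≡ 100^2 = 10000 ≡ 232 (mod 407)
406 = 256 + 128 + 16 + 4 + 2 in binary powers of 2.
So 10^406 ≡ 232 · 100 · 232 · 232 · 100 ≡ 232 (mod 407).
Since 232 ≠ 1, base 10 is a Fermat witness: 407 is composite.

232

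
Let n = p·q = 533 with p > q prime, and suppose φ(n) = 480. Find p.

φ(n) = (p−1)(q−1) = n − (p+q) + 1, so p + q = 533 − 480 + 1 = 54.
p and q are the roots of t² − 54t + 533 = 0.
Discriminant: 54² − 4·533 = 2916 − 2132 = 784; √784 = 28.
q = (54 − 28)/2 = 13, p = (54 + 28)/2 = 41.
Check: 13 · 41 = 533.

41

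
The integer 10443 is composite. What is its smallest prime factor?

3

10443 is odd.
Digit sum 12, divisible by 3.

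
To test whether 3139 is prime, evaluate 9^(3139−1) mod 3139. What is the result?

293

9^1 ≡ 9 (mod 3139)
9^2 ≡ 9^2 = 81 ≡ 81 (mod 3139)
9^4 ≡ 81^2 = 6561 ≡ 283 (mod 3139)
9^8 ≡ 283^2 = 80089 ≡ 1614 (mod 3139)
9^16 ≡ 1614^2 = 2604996 ≡ 2765 (mod 3139)
9^32 ≡ 2765^2 = 7645225 ≡ 1760 (mod 3139)
9^64 ≡ 1760^2 = 3097600 ≡ 2546 (mod 3139)
9^128 ≡ 2546^2 = 6482116 ≡ 81 (mod 3139)
9^256 ≡ 81^2 = 6561 ≡ 283 (mod 3139)
9^512 ≡ 283^2 = 80089 ≡ 1614 (mod 3139)
9^1024 ≡ 1614^2 = 2604996 ≡ 2765 (mod 3139)
9^2048 ≡ 2765^2 = 7645225 ≡ 1760 (mod 3139)
3138 = 2048 + 1024 + 64 + 2 in binary powers of 2.
So 9^3138 ≡ 1760 · 2765 · 2546 · 81 ≡ 293 (mod 3139).
Since 293 ≠ 1, base 9 is a Fermat witness: 3139 is composite.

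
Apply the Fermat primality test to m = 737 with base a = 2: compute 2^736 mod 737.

86

2^1 ≡ 2 (mod 737)
2^2 ≡ 2^2 = 4 ≡ 4 (mod 737)
2^4 ≡ 4^2 = 16 ≡ 16 (mod 737)
2^8 ≡ 16^2 = 256 ≡ 256 (mod 737)
2^16 ≡ 256^2 = 65536 ≡ 680 (mod 737)
2^32 ≡ 680^2 = 462400 ≡ 301 (mod 737)
2^64 ≡ 301^2 = 90601 ≡ 687 (mod 737)
2^128 ≡ 687^2 = 471969 ≡ 289 (mod 737)
2^256 ≡ 289^2 = 83521 ≡ 240 (mod 737)
2^512 ≡ 240^2 = 57600 ≡ 114 (mod 737)
736 = 512 + 128 + 64 + 32 in binary powers of 2.
So 2^736 ≡ 114 · 289 · 687 · 301 ≡ 86 (mod 737).
Since 86 ≠ 1, base 2 is a Fermat witness: 737 is composite.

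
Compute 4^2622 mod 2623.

4^1 ≡ 4 (mod 2623)
4^2 ≡ 4^2 = 16 ≡ 16 (mod 2623)
4^4 ≡ 16^2 = 256 ≡ 256 (mod 2623)
4^8 ≡ 256^2 = 65536 ≡ 2584 (mod 2623)
4^16 ≡ 2584^2 = 6677056 ≡ 1521 (mod 2623)
4^32 ≡ 1521^2 = 2313441 ≡ 2578 (mod 2623)
4^64 ≡ 2578^2 = 6646084 ≡ 2025 (mod 2623)
4^128 ≡ 2025^2 = 4100625 ≡ 876 (mod 2623)
4^256 ≡ 876^2 = 767376 ≡ 1460 (mod 2623)
4^512 ≡ 1460^2 = 2131600 ≡ 1724 (mod 2623)
4^1024 ≡ 1724^2 = 2972176 ≡ 317 (mod 2623)
4^2048 ≡ 317^2 = 100489 ≡ 815 (mod 2623)
2622 = 2048 + 512 + 32 + 16 + 8 + 4 + 2 in binary powers of 2.
So 4^2622 ≡ 815 · 1724 · 2578 · 1521 · 2584 · 256 · 16 ≡ 2277 (mod 2623).
Since 2277 ≠ 1, base 4 is a Fermat witness: 2623 is composite.

2277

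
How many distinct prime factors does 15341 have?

2

15341 = 23^2 · 29
15341 = 23^2 · 29, which has 2 distinct prime factors.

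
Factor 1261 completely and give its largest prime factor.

97

1261 = 13 · 97
97 is prime.
So 1261 = 13 · 97; the largest prime factor is 97.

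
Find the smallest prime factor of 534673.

29

534673 is odd.
Digit sum 28, not divisible by 3.
Ends in 3: not divisible by 5.
7: 534673 = 7·76381 + 6
11: 534673 = 11·48606 + 7
13: 534673 = 13·41128 + 9
17: 534673 = 17·31451 + 6
19: 534673 = 19·28140 + 13
23: 534673 = 23·23246 + 15
29: 534673 = 29·18437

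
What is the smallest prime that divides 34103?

34103 is odd.
Digit sum 11, not divisible by 3.
Ends in 3: not divisible by 5.
7: 34103 = 7·4871 + 6
11: 34103 = 11·3100 + 3
13: 34103 = 13·2623 + 4
17: 34103 = 17·2006 + 1
19: 34103 = 19·1794 + 17
23: 34103 = 23·1482 + 17
29: 34103 = 29·1175 + 28
31: 34103 = 31·1100 + 3
37: 34103 = 37·921 + 26
41: 34103 = 41·831 + 32
43: 34103 = 43·793 + 4
47: 34103 = 47·725 + 28
53: 34103 = 53·643 + 24
59: 34103 = 59·578 + 1
61: 34103 = 61·559 + 4
67: 34103 = 67·509

67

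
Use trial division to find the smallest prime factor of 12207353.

12207353 is odd.
Digit sum 23, not divisible by 3.
Ends in 3: not divisible by 5.
7: 12207353 = 7·1743907 + 4
11: 12207353 = 11·1109759 + 4
13: 12207353 = 13·939027 + 2
17: 12207353 = 17·718079 + 10
19: 12207353 = 19·642492 + 5
23: 12207353 = 23·530754 + 11
29: 12207353 = 29·420943 + 6
31: 12207353 = 31·393785 + 18
37: 12207353 = 37·329928 + 17
41: 12207353 = 41·297740 + 13
43: 12207353 = 43·283891 + 40
47: 12207353 = 47·259730 + 43
53: 12207353 = 53·230327 + 22
59: 12207353 = 59·206904 + 17
61: 12207353 = 61·200120 + 33
67: 12207353 = 67·182199 + 20
71: 12207353 = 71·171934 + 39
73: 12207353 = 73·167224 + 1
79: 12207353 = 79·154523 + 36
83: 12207353 = 83·147076 + 45
89: 12207353 = 89·137161 + 24
97: 12207353 = 97·125849

97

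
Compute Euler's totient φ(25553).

Factor: 25553 = 11 · 23 · 101.
φ(25553) = (11−1) · (23−1) · (101−1) = 10 · 22 · 100 = 22000.

22000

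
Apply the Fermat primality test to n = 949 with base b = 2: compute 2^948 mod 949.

300

2^1 ≡ 2 (mod 949)
2^2 ≡ 2^2 = 4 ≡ 4 (mod 949)
2^4 ≡ 4^2 = 16 ≡ 16 (mod 949)
2^8 ≡ 16^2 = 256 ≡ 256 (mod 949)
2^16 ≡ 256^2 = 65536 ≡ 55 (mod 949)
2^32 ≡ 55^2 = 3025 ≡ 178 (mod 949)
2^64 ≡ 178^2 = 31684 ≡ 367 (mod 949)
2^128 ≡ 367^2 = 134689 ≡ 880 (mod 949)
2^256 ≡ 880^2 = 774400 ≡ 16 (mod 949)
2^512 ≡ 16^2 = 256 ≡ 256 (mod 949)
948 = 512 + 256 + 128 + 32 + 16 + 4 in binary powers of 2.
So 2^948 ≡ 256 · 16 · 880 · 178 · 55 · 16 ≡ 300 (mod 949).
Since 300 ≠ 1, base 2 is a Fermat witness: 949 is composite.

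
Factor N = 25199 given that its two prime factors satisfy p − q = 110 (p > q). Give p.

Since p = q + 110, we have 25199 = q(q + 110), so q² + 110q − 25199 = 0.
Discriminant: 110² + 4·25199 = 12100 + 100796 = 112896; √112896 = 336.
q = (−110 + 336)/2 = 113, and p = q + 110 = 223.
Check: 113 · 223 = 25199.

223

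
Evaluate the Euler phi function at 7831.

Factor: 7831 = 41 · 191.
φ(7831) = (41−1) · (191−1) = 40 · 190 = 7600.

7600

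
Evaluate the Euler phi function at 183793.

171600

Factor: 183793 = 23 · 61 · 131.
φ(183793) = (23−1) · (61−1) · (131−1) = 22 · 60 · 130 = 171600.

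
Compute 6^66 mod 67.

1

6^1 ≡ 6 (mod 67)
6^2 ≡ 6^2 = 36 ≡ 36 (mod 67)
6^4 ≡ 36^2 = 1296 ≡ 23 (mod 67)
6^8 ≡ 23^2 = 529 ≡ 60 (mod 67)
6^16 ≡ 60^2 = 3600 ≡ 49 (mod 67)
6^32 ≡ 49^2 = 2401 ≡ 56 (mod 67)
6^64 ≡ 56^2 = 3136 ≡ 54 (mod 67)
66 = 64 + 2 in binary powers of 2.
So 6^66 ≡ 54 · 36 ≡ 1 (mod 67).
Since the result is 1, base 6 gives no evidence that 67 is composite.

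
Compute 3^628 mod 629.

625

3^1 ≡ 3 (mod 629)
3^2 ≡ 3^2 = 9 ≡ 9 (mod 629)
3^4 ≡ 9^2 = 81 ≡ 81 (mod 629)
3^8 ≡ 81^2 = 6561 ≡ 271 (mod 629)
3^16 ≡ 271^2 = 73441 ≡ 477 (mod 629)
3^32 ≡ 477^2 = 227529 ≡ 460 (mod 629)
3^64 ≡ 460^2 = 211600 ≡ 256 (mod 629)
3^128 ≡ 256^2 = 65536 ≡ 120 (mod 629)
3^256 ≡ 120^2 = 14400 ≡ 562 (mod 629)
3^512 ≡ 562^2 = 315844 ≡ 86 (mod 629)
628 = 512 + 64 + 32 + 16 + 4 in binary powers of 2.
So 3^628 ≡ 86 · 256 · 460 · 477 · 81 ≡ 625 (mod 629).
Since 625 ≠ 1, base 3 is a Fermat witness: 629 is composite.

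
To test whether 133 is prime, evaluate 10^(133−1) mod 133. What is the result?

10^1 ≡ 10 (mod 133)
10^2 ≡ 10^2 = 100 ≡ 100 (mod 133)
10^4 ≡ 100^2 = 10000 ≡ 25 (mod 133)
10^8 ≡ 25^2 = 625 ≡ 93 (mod 133)
10^16 ≡ 93^2 = 8649 ≡ 4 (mod 133)
10^32 ≡ 4^2 = 16 ≡ 16 (mod 133)
10^64 ≡ 16^2 = 256 ≡ 123 (mod 133)
10^128 ≡ 123^2 = 15129 ≡ 100 (mod 133)
132 = 128 + 4 in binary powers of 2.
So 10^132 ≡ 100 · 25 ≡ 106 (mod 133).
Since 106 ≠ 1, base 10 is a Fermat witness: 133 is composite.

106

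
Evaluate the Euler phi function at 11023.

Factor: 11023 = 73 · 151.
φ(11023) = (73−1) · (151−1) = 72 · 150 = 10800.

10800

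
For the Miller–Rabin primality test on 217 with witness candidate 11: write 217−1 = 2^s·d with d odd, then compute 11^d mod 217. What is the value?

217 − 1 = 216 = 2^3 · 27, so d = 27.
11^1 ≡ 11 (mod 217)
11^2 ≡ 11^2 = 121 ≡ 121 (mod 217)
11^4 ≡ 121^2 = 14641 ≡ 102 (mod 217)
11^8 ≡ 102^2 = 10404 ≡ 205 (mod 217)
11^16 ≡ 205^2 = 42025 ≡ 144 (mod 217)
27 = 16 + 8 + 2 + 1 in binary powers of 2.
So 11^27 ≡ 144 · 205 · 121 · 11 ≡ 15 (mod 217).
Squaring chain: 15 → 8 → 64; never reaches −1, so base 11 is a Miller–Rabin witness that 217 is composite.

15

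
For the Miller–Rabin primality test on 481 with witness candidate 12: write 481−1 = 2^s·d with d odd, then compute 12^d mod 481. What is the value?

454

481 − 1 = 480 = 2^5 · 15, so d = 15.
12^1 ≡ 12 (mod 481)
12^2 ≡ 12^2 = 144 ≡ 144 (mod 481)
12^4 ≡ 144^2 = 20736 ≡ 53 (mod 481)
12^8 ≡ 53^2 = 2809 ≡ 404 (mod 481)
15 = 8 + 4 + 2 + 1 in binary powers of 2.
So 12^15 ≡ 404 · 53 · 144 · 12 ≡ 454 (mod 481).
Squaring chain: 454 → 248 → 417 → 248 → 417; never reaches −1, so base 12 is a Miller–Rabin witness that 481 is composite.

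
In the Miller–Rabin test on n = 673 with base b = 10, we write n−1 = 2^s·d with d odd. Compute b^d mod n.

490

673 − 1 = 672 = 2^5 · 21, so d = 21.
10^1 ≡ 10 (mod 673)
10^2 ≡ 10^2 = 100 ≡ 100 (mod 673)
10^4 ≡ 100^2 = 10000 ≡ 578 (mod 673)
10^8 ≡ 578^2 = 334084 ≡ 276 (mod 673)
10^16 ≡ 276^2 = 76176 ≡ 127 (mod 673)
21 = 16 + 4 + 1 in binary powers of 2.
So 10^21 ≡ 127 · 578 · 10 ≡ 490 (mod 673).
Squaring chain: 490 → 512 → 347 → 615 → 672; reaches −1, so base 10 does not prove 673 composite.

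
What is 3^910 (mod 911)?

3^1 ≡ 3 (mod 911)
3^2 ≡ 3^2 = 9 ≡ 9 (mod 911)
3^4 ≡ 9^2 = 81 ≡ 81 (mod 911)
3^8 ≡ 81^2 = 6561 ≡ 184 (mod 911)
3^16 ≡ 184^2 = 33856 ≡ 149 (mod 911)
3^32 ≡ 149^2 = 22201 ≡ 337 (mod 911)
3^64 ≡ 337^2 = 113569 ≡ 605 (mod 911)
3^128 ≡ 605^2 = 366025 ≡ 714 (mod 911)
3^256 ≡ 714^2 = 509796 ≡ 547 (mod 911)
3^512 ≡ 547^2 = 299209 ≡ 401 (mod 911)
910 = 512 + 256 + 128 + 8 + 4 + 2 in binary powers of 2.
So 3^910 ≡ 401 · 547 · 714 · 184 · 81 · 9 ≡ 1 (mod 911).
Since the result is 1, base 3 gives no evidence that 911 is composite.

1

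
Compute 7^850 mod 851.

255

7^1 ≡ 7 (mod 851)
7^2 ≡ 7^2 = 49 ≡ 49 (mod 851)
7^4 ≡ 49^2 = 2401 ≡ 699 (mod 851)
7^8 ≡ 699^2 = 488601 ≡ 127 (mod 851)
7^16 ≡ 127^2 = 16129 ≡ 811 (mod 851)
7^32 ≡ 811^2 = 657721 ≡ 749 (mod 851)
7^64 ≡ 749^2 = 561001 ≡ 192 (mod 851)
7^128 ≡ 192^2 = 36864 ≡ 271 (mod 851)
7^256 ≡ 271^2 = 73441 ≡ 255 (mod 851)
7^512 ≡ 255^2 = 65025 ≡ 349 (mod 851)
850 = 512 + 256 + 64 + 16 + 2 in binary powers of 2.
So 7^850 ≡ 349 · 255 · 192 · 811 · 49 ≡ 255 (mod 851).
Since 255 ≠ 1, base 7 is a Fermat witness: 851 is composite.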